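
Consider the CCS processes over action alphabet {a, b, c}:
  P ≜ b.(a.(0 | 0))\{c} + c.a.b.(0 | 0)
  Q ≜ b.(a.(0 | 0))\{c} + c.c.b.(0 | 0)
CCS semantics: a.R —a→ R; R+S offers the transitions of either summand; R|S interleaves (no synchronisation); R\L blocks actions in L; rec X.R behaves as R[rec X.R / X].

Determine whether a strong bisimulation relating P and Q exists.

not bisimilar

LTS(P): 6 reachable states
  p0 = b.(a.(0 | 0))\{c} + c.a.b.(0 | 0) :: —b→ p1, —c→ p2
  p1 = (a.(0 | 0))\{c} :: —a→ p3
  p2 = a.b.(0 | 0) :: —a→ p4
  p3 = (0 | 0)\{c} :: deadlocked
  p4 = b.(0 | 0) :: —b→ p5
  p5 = 0 | 0 :: deadlocked
LTS(Q): 6 reachable states
  q0 = b.(a.(0 | 0))\{c} + c.c.b.(0 | 0) :: —b→ q1, —c→ q2
  q1 = (a.(0 | 0))\{c} :: —a→ q3
  q2 = c.b.(0 | 0) :: —c→ q4
  q3 = (0 | 0)\{c} :: deadlocked
  q4 = b.(0 | 0) :: —b→ q5
  q5 = 0 | 0 :: deadlocked
Bisimilarity quotient blocks:
  B0 = {p0}
  B1 = {p2}
  B2 = {p4, q4}
  B3 = {p3, p5, q3, q5}
  B4 = {p1, q1}
  B5 = {q0}
  B6 = {q2}
p0 ∈ B0, q0 ∈ B5 → different blocks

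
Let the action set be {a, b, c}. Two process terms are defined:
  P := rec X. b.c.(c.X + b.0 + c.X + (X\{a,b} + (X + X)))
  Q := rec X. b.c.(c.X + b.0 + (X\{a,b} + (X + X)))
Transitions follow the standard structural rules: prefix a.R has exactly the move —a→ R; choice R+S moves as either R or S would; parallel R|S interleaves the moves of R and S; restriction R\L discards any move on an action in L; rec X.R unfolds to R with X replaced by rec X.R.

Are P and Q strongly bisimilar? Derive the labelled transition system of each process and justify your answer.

P's transition system — 4 states:
  p0 = rec X. b.c.(c.X + b.0 + c.X + (X\{a,b} + (X + X))) | =b=> p1
  p1 = c.(c.(rec X. b.c.(c.X + b.0 + c.X + (X\{a,b} + (X + X)))) + b.0 + c.(rec X. b.c.(c.X + b.0 + c.X + (X\{a,b} + (X + X)))) + ((rec X. b.c.(c.X + b.0 + c.X + (X\{a,b} + (X + X))))\{a,b} + ((rec X. b.c.(c.X + b.0 + c.X + (X\{a,b} + (X + X)))) + (rec X. b.c.(c.X + b.0 + c.X + (X\{a,b} + (X + X))))))) | =c=> p2
  p2 = c.(rec X. b.c.(c.X + b.0 + c.X + (X\{a,b} + (X + X)))) + b.0 + c.(rec X. b.c.(c.X + b.0 + c.X + (X\{a,b} + (X + X)))) + ((rec X. b.c.(c.X + b.0 + c.X + (X\{a,b} + (X + X))))\{a,b} + ((rec X. b.c.(c.X + b.0 + c.X + (X\{a,b} + (X + X)))) + (rec X. b.c.(c.X + b.0 + c.X + (X\{a,b} + (X + X)))))) | =b=> p1, =b=> p3, =c=> p0
  p3 = 0 | ·
Q's transition system — 4 states:
  q0 = rec X. b.c.(c.X + b.0 + (X\{a,b} + (X + X))) | =b=> q1
  q1 = c.(c.(rec X. b.c.(c.X + b.0 + (X\{a,b} + (X + X)))) + b.0 + ((rec X. b.c.(c.X + b.0 + (X\{a,b} + (X + X))))\{a,b} + ((rec X. b.c.(c.X + b.0 + (X\{a,b} + (X + X)))) + (rec X. b.c.(c.X + b.0 + (X\{a,b} + (X + X))))))) | =c=> q2
  q2 = c.(rec X. b.c.(c.X + b.0 + (X\{a,b} + (X + X)))) + b.0 + ((rec X. b.c.(c.X + b.0 + (X\{a,b} + (X + X))))\{a,b} + ((rec X. b.c.(c.X + b.0 + (X\{a,b} + (X + X)))) + (rec X. b.c.(c.X + b.0 + (X\{a,b} + (X + X)))))) | =b=> q1, =b=> q3, =c=> q0
  q3 = 0 | ·
Bisimilarity quotient blocks:
  B0 = {p0, q0}
  B1 = {p1, q1}
  B2 = {p2, q2}
  B3 = {p3, q3}
p0 ∈ B0, q0 ∈ B0 → same block

bisimilar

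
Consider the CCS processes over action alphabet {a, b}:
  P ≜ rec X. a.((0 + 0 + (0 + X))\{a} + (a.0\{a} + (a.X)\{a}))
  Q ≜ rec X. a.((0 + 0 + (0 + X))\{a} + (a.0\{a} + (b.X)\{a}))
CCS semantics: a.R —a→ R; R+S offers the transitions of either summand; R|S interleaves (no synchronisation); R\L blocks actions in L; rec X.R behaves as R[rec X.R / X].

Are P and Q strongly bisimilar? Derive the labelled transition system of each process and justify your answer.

LTS(P): 3 reachable states
  u0 = rec X. a.((0 + 0 + (0 + X))\{a} + (a.0\{a} + (a.X)\{a})) ⊢ =a=> u1
  u1 = (0 + 0 + (0 + (rec X. a.((0 + 0 + (0 + X))\{a} + (a.0\{a} + (a.X)\{a})))))\{a} + (a.0\{a} + (a.(rec X. a.((0 + 0 + (0 + X))\{a} + (a.0\{a} + (a.X)\{a}))))\{a}) ⊢ =a=> u2
  u2 = 0\{a} ⊢ stopped
LTS(Q): 4 reachable states
  v0 = rec X. a.((0 + 0 + (0 + X))\{a} + (a.0\{a} + (b.X)\{a})) ⊢ =a=> v1
  v1 = (0 + 0 + (0 + (rec X. a.((0 + 0 + (0 + X))\{a} + (a.0\{a} + (b.X)\{a})))))\{a} + (a.0\{a} + (b.(rec X. a.((0 + 0 + (0 + X))\{a} + (a.0\{a} + (b.X)\{a}))))\{a}) ⊢ =a=> v2, =b=> v3
  v2 = 0\{a} ⊢ stopped
  v3 = (rec X. a.((0 + 0 + (0 + X))\{a} + (a.0\{a} + (b.X)\{a})))\{a} ⊢ stopped
Bisimilarity quotient blocks:
  B0 = {u0}
  B1 = {u1}
  B2 = {u2, v2, v3}
  B3 = {v0}
  B4 = {v1}
u0 ∈ B0, v0 ∈ B3 → different blocks

NO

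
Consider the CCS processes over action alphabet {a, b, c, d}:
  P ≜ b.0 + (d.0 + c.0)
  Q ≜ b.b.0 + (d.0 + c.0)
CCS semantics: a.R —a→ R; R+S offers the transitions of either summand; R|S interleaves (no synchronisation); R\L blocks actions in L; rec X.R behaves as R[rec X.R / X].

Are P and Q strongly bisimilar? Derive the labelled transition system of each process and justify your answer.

Reachable graph of P (2 states):
  s0 = b.0 + (d.0 + c.0) has moves —b→ s1, —c→ s1, —d→ s1
  s1 = 0 has moves ·
Reachable graph of Q (3 states):
  t0 = b.b.0 + (d.0 + c.0) has moves —b→ t1, —c→ t2, —d→ t2
  t1 = b.0 has moves —b→ t2
  t2 = 0 has moves ·
Coarsest stable partition (strong bisimilarity classes):
  B0 = {s0}
  B1 = {s1, t2}
  B2 = {t0}
  B3 = {t1}
s0 ∈ B0, t0 ∈ B2 → different blocks

P ≁ Q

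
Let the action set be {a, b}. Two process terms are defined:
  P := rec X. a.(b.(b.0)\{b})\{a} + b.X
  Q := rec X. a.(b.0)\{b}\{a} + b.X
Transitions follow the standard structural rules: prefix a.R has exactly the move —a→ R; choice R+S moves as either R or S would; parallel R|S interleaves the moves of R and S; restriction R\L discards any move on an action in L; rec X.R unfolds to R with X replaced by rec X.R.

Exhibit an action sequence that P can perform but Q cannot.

ab

LTS(P): 3 reachable states
  m0 = rec X. a.(b.(b.0)\{b})\{a} + b.X ⊢ =a=> m1, =b=> m0
  m1 = (b.(b.0)\{b})\{a} ⊢ =b=> m2
  m2 = (b.0)\{b}\{a} ⊢ ∅
LTS(Q): 2 reachable states
  n0 = rec X. a.(b.0)\{b}\{a} + b.X ⊢ =a=> n1, =b=> n0
  n1 = (b.0)\{b}\{a} ⊢ ∅
Executing ab from P (initial set {m0}):
  [1] a ⇒ {m1}
  [2] b ⇒ {m2}
  P completes σ.
Executing ab from Q (initial set {n0}):
  [1] a ⇒ {n1}
  [2] b ⇒ ∅ (Q stuck)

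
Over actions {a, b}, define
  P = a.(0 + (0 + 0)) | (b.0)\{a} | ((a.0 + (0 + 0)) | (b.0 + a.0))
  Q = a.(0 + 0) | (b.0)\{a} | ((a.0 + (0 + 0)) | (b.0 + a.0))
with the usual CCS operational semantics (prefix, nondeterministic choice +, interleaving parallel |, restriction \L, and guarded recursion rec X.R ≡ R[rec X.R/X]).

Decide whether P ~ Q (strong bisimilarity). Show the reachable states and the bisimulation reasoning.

bisimilar

LTS(P): 16 reachable states
  p0 = a.(0 + (0 + 0)) | (b.0)\{a} | ((a.0 + (0 + 0)) | (b.0 + a.0)) has moves =a=> p1, =a=> p2, =a=> p3, =b=> p2, =b=> p4
  p1 = (0 + (0 + 0)) | (b.0)\{a} | ((a.0 + (0 + 0)) | (b.0 + a.0)) has moves =a=> p5, =a=> p6, =b=> p5, =b=> p7
  p2 = a.(0 + (0 + 0)) | (b.0)\{a} | ((a.0 + (0 + 0)) | 0) has moves =a=> p5, =a=> p8, =b=> p9
  p3 = a.(0 + (0 + 0)) | (b.0)\{a} | (0 | (b.0 + a.0)) has moves =a=> p6, =a=> p8, =b=> p10, =b=> p8
  p4 = a.(0 + (0 + 0)) | 0\{a} | ((a.0 + (0 + 0)) | (b.0 + a.0)) has moves =a=> p10, =a=> p7, =a=> p9, =b=> p9
  p5 = (0 + (0 + 0)) | (b.0)\{a} | ((a.0 + (0 + 0)) | 0) has moves =a=> p11, =b=> p12
  p6 = (0 + (0 + 0)) | (b.0)\{a} | (0 | (b.0 + a.0)) has moves =a=> p11, =b=> p11, =b=> p13
  p7 = (0 + (0 + 0)) | 0\{a} | ((a.0 + (0 + 0)) | (b.0 + a.0)) has moves =a=> p12, =a=> p13, =b=> p12
  p8 = a.(0 + (0 + 0)) | (b.0)\{a} | (0 | 0) has moves =a=> p11, =b=> p14
  p9 = a.(0 + (0 + 0)) | 0\{a} | ((a.0 + (0 + 0)) | 0) has moves =a=> p12, =a=> p14
  p10 = a.(0 + (0 + 0)) | 0\{a} | (0 | (b.0 + a.0)) has moves =a=> p13, =a=> p14, =b=> p14
  p11 = (0 + (0 + 0)) | (b.0)\{a} | (0 | 0) has moves =b=> p15
  p12 = (0 + (0 + 0)) | 0\{a} | ((a.0 + (0 + 0)) | 0) has moves =a=> p15
  p13 = (0 + (0 + 0)) | 0\{a} | (0 | (b.0 + a.0)) has moves =a=> p15, =b=> p15
  p14 = a.(0 + (0 + 0)) | 0\{a} | (0 | 0) has moves =a=> p15
  p15 = (0 + (0 + 0)) | 0\{a} | (0 | 0) has moves ·
LTS(Q): 16 reachable states
  q0 = a.(0 + 0) | (b.0)\{a} | ((a.0 + (0 + 0)) | (b.0 + a.0)) has moves =a=> q1, =a=> q2, =a=> q3, =b=> q2, =b=> q4
  q1 = (0 + 0) | (b.0)\{a} | ((a.0 + (0 + 0)) | (b.0 + a.0)) has moves =a=> q5, =a=> q6, =b=> q5, =b=> q7
  q2 = a.(0 + 0) | (b.0)\{a} | ((a.0 + (0 + 0)) | 0) has moves =a=> q5, =a=> q8, =b=> q9
  q3 = a.(0 + 0) | (b.0)\{a} | (0 | (b.0 + a.0)) has moves =a=> q6, =a=> q8, =b=> q10, =b=> q8
  q4 = a.(0 + 0) | 0\{a} | ((a.0 + (0 + 0)) | (b.0 + a.0)) has moves =a=> q10, =a=> q7, =a=> q9, =b=> q9
  q5 = (0 + 0) | (b.0)\{a} | ((a.0 + (0 + 0)) | 0) has moves =a=> q11, =b=> q12
  q6 = (0 + 0) | (b.0)\{a} | (0 | (b.0 + a.0)) has moves =a=> q11, =b=> q11, =b=> q13
  q7 = (0 + 0) | 0\{a} | ((a.0 + (0 + 0)) | (b.0 + a.0)) has moves =a=> q12, =a=> q13, =b=> q12
  q8 = a.(0 + 0) | (b.0)\{a} | (0 | 0) has moves =a=> q11, =b=> q14
  q9 = a.(0 + 0) | 0\{a} | ((a.0 + (0 + 0)) | 0) has moves =a=> q12, =a=> q14
  q10 = a.(0 + 0) | 0\{a} | (0 | (b.0 + a.0)) has moves =a=> q13, =a=> q14, =b=> q14
  q11 = (0 + 0) | (b.0)\{a} | (0 | 0) has moves =b=> q15
  q12 = (0 + 0) | 0\{a} | ((a.0 + (0 + 0)) | 0) has moves =a=> q15
  q13 = (0 + 0) | 0\{a} | (0 | (b.0 + a.0)) has moves =a=> q15, =b=> q15
  q14 = a.(0 + 0) | 0\{a} | (0 | 0) has moves =a=> q15
  q15 = (0 + 0) | 0\{a} | (0 | 0) has moves ·
Bisimilarity quotient blocks:
  B0 = {p0, q0}
  B1 = {p2, q2}
  B2 = {p5, p8, q5, q8}
  B3 = {p11, q11}
  B4 = {p15, q15}
  B5 = {p12, p14, q12, q14}
  B6 = {p9, q9}
  B7 = {p1, p3, q1, q3}
  B8 = {p6, q6}
  B9 = {p13, q13}
  B10 = {p10, p7, q10, q7}
  B11 = {p4, q4}
p0 ∈ B0, q0 ∈ B0 → same block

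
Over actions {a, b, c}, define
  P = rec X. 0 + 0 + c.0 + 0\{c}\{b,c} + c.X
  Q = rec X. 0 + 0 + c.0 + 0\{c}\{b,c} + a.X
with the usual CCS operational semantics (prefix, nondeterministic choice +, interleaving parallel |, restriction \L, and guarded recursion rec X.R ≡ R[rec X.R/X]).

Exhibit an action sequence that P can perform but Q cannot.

cc

LTS(P): 2 reachable states
  p0 = rec X. 0 + 0 + c.0 + 0\{c}\{b,c} + c.X :: —c→ p0, —c→ p1
  p1 = 0 :: stopped
LTS(Q): 2 reachable states
  q0 = rec X. 0 + 0 + c.0 + 0\{c}\{b,c} + a.X :: —a→ q0, —c→ q1
  q1 = 0 :: stopped
Executing cc from P (initial set {p0}):
  after c @ step 1: {p0, p1}
  after c @ step 2: {p0, p1}
  ✓ P
Executing cc from Q (initial set {q0}):
  after c @ step 1: {q1}
  after c @ step 2: ∅ (Q stuck)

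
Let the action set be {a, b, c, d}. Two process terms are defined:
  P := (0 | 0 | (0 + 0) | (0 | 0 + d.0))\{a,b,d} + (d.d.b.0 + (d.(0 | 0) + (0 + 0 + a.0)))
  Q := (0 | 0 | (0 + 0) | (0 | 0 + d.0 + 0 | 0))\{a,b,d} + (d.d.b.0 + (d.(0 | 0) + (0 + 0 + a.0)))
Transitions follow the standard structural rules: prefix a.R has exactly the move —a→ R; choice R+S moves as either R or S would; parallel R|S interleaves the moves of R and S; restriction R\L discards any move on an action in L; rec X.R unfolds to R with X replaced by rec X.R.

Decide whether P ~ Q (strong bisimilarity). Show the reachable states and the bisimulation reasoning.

bisimilar

Reachable graph of P (5 states):
  p0 = (0 | 0 | (0 + 0) | (0 | 0 + d.0))\{a,b,d} + (d.d.b.0 + (d.(0 | 0) + (0 + 0 + a.0))) :: ··a··> p1, ··d··> p2, ··d··> p3
  p1 = 0 :: stopped
  p2 = 0 | 0 :: stopped
  p3 = d.b.0 :: ··d··> p4
  p4 = b.0 :: ··b··> p1
Reachable graph of Q (5 states):
  q0 = (0 | 0 | (0 + 0) | (0 | 0 + d.0 + 0 | 0))\{a,b,d} + (d.d.b.0 + (d.(0 | 0) + (0 + 0 + a.0))) :: ··a··> q1, ··d··> q2, ··d··> q3
  q1 = 0 :: stopped
  q2 = 0 | 0 :: stopped
  q3 = d.b.0 :: ··d··> q4
  q4 = b.0 :: ··b··> q1
Coarsest stable partition (strong bisimilarity classes):
  B0 = {p0, q0}
  B1 = {p1, p2, q1, q2}
  B2 = {p3, q3}
  B3 = {p4, q4}
p0 ∈ B0, q0 ∈ B0 → same block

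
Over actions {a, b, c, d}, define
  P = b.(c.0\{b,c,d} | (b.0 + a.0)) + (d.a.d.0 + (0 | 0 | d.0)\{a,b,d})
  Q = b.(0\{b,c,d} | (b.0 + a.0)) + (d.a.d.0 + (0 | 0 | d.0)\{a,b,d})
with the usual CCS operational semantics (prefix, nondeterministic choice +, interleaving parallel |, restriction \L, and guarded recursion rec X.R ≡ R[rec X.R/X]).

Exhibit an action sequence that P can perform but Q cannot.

bc

P's transition system — 8 states:
  u0 = b.(c.0\{b,c,d} | (b.0 + a.0)) + (d.a.d.0 + (0 | 0 | d.0)\{a,b,d}) has moves ··b··> u1, ··d··> u2
  u1 = c.0\{b,c,d} | (b.0 + a.0) has moves ··a··> u3, ··b··> u3, ··c··> u4
  u2 = a.d.0 has moves ··a··> u5
  u3 = c.0\{b,c,d} | 0 has moves ··c··> u6
  u4 = 0\{b,c,d} | (b.0 + a.0) has moves ··a··> u6, ··b··> u6
  u5 = d.0 has moves ··d··> u7
  u6 = 0\{b,c,d} | 0 has moves ∅
  u7 = 0 has moves ∅
Q's transition system — 6 states:
  v0 = b.(0\{b,c,d} | (b.0 + a.0)) + (d.a.d.0 + (0 | 0 | d.0)\{a,b,d}) has moves ··b··> v1, ··d··> v2
  v1 = 0\{b,c,d} | (b.0 + a.0) has moves ··a··> v3, ··b··> v3
  v2 = a.d.0 has moves ··a··> v4
  v3 = 0\{b,c,d} | 0 has moves ∅
  v4 = d.0 has moves ··d··> v5
  v5 = 0 has moves ∅
Run σ = ⟨bc⟩ on P: start {u0}
  step 1 (b): {u1}
  step 2 (c): {u4}
  ✓ P
Run σ = ⟨bc⟩ on Q: start {v0}
  step 1 (b): {v1}
  step 2 (c): ∅  — Q cannot continue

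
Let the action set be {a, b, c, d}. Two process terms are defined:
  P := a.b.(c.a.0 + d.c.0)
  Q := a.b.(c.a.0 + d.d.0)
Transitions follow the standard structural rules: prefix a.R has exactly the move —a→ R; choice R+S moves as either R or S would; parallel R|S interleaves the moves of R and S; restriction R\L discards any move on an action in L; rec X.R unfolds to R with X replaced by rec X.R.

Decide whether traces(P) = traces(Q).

trace-distinct — witness ⟨abdc⟩

LTS(P): 6 reachable states
  s0 = a.b.(c.a.0 + d.c.0) ⊢ =a=> s1
  s1 = b.(c.a.0 + d.c.0) ⊢ =b=> s2
  s2 = c.a.0 + d.c.0 ⊢ =c=> s3, =d=> s4
  s3 = a.0 ⊢ =a=> s5
  s4 = c.0 ⊢ =c=> s5
  s5 = 0 ⊢ deadlocked
LTS(Q): 6 reachable states
  t0 = a.b.(c.a.0 + d.d.0) ⊢ =a=> t1
  t1 = b.(c.a.0 + d.d.0) ⊢ =b=> t2
  t2 = c.a.0 + d.d.0 ⊢ =c=> t3, =d=> t4
  t3 = a.0 ⊢ =a=> t5
  t4 = d.0 ⊢ =d=> t5
  t5 = 0 ⊢ deadlocked
Executing abdc from P (initial set {s0}):
  after a @ step 1: {s1}
  after b @ step 2: {s2}
  after d @ step 3: {s4}
  after c @ step 4: {s5}
  — P admits the full trace.
Executing abdc from Q (initial set {t0}):
  after a @ step 1: {t1}
  after b @ step 2: {t2}
  after d @ step 3: {t4}
  after c @ step 4: no successor for Q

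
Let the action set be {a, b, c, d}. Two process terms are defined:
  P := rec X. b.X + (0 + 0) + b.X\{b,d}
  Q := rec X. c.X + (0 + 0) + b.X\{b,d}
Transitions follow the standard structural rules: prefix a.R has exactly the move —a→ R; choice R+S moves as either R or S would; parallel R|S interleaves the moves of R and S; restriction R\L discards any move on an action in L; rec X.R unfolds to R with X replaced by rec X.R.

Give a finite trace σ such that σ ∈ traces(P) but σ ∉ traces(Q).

bb

LTS(P): 2 reachable states
  m0 = rec X. b.X + (0 + 0) + b.X\{b,d} ⊢ -b-> m0, -b-> m1
  m1 = (rec X. b.X + (0 + 0) + b.X\{b,d})\{b,d} ⊢ ·
LTS(Q): 2 reachable states
  n0 = rec X. c.X + (0 + 0) + b.X\{b,d} ⊢ -b-> n1, -c-> n0
  n1 = (rec X. c.X + (0 + 0) + b.X\{b,d})\{b,d} ⊢ -c-> n1
Run σ = ⟨bb⟩ on P: start {m0}
  after b @ step 1: {m0, m1}
  after b @ step 2: {m0, m1}
  P completes σ.
Run σ = ⟨bb⟩ on Q: start {n0}
  after b @ step 1: {n1}
  after b @ step 2: ∅  — Q cannot continue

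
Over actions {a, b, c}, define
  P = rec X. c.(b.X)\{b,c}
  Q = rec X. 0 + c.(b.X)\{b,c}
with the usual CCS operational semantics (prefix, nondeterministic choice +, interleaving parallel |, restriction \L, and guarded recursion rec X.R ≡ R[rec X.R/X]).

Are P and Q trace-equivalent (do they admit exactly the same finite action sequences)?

P's transition system — 2 states:
  s0 = rec X. c.(b.X)\{b,c} :: ··c··> s1
  s1 = (b.(rec X. c.(b.X)\{b,c}))\{b,c} :: ∅
Q's transition system — 2 states:
  t0 = rec X. 0 + c.(b.X)\{b,c} :: ··c··> t1
  t1 = (b.(rec X. 0 + c.(b.X)\{b,c}))\{b,c} :: ∅
Bisimilarity quotient blocks:
  B0 = {s0, t0}
  B1 = {s1, t1}
s0 ∈ B0, t0 ∈ B0 → same block
Bisimilar ⇒ trace-equivalent.

trace-equivalent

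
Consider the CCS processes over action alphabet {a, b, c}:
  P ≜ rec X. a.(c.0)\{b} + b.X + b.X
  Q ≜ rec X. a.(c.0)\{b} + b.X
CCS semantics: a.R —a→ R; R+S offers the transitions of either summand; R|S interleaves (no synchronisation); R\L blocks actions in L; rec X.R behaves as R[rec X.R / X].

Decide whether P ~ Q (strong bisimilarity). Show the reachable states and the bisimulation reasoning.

YES

Reachable graph of P (3 states):
  m0 = rec X. a.(c.0)\{b} + b.X + b.X :: -a-> m1, -b-> m0
  m1 = (c.0)\{b} :: -c-> m2
  m2 = 0\{b} :: deadlocked
Reachable graph of Q (3 states):
  n0 = rec X. a.(c.0)\{b} + b.X :: -a-> n1, -b-> n0
  n1 = (c.0)\{b} :: -c-> n2
  n2 = 0\{b} :: deadlocked
Coarsest stable partition (strong bisimilarity classes):
  B0 = {m0, n0}
  B1 = {m1, n1}
  B2 = {m2, n2}
m0 ∈ B0, n0 ∈ B0 → same block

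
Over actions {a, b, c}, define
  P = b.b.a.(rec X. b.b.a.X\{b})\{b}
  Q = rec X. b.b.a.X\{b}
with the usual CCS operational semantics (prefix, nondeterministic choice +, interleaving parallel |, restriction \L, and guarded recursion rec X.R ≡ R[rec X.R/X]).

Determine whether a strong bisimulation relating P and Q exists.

YES

P's transition system — 4 states:
  m0 = b.b.a.(rec X. b.b.a.X\{b})\{b} ⊢ --b--▸ m1
  m1 = b.a.(rec X. b.b.a.X\{b})\{b} ⊢ --b--▸ m2
  m2 = a.(rec X. b.b.a.X\{b})\{b} ⊢ --a--▸ m3
  m3 = (rec X. b.b.a.X\{b})\{b} ⊢ ·
Q's transition system — 4 states:
  n0 = rec X. b.b.a.X\{b} ⊢ --b--▸ n1
  n1 = b.a.(rec X. b.b.a.X\{b})\{b} ⊢ --b--▸ n2
  n2 = a.(rec X. b.b.a.X\{b})\{b} ⊢ --a--▸ n3
  n3 = (rec X. b.b.a.X\{b})\{b} ⊢ ·
Bisimilarity quotient blocks:
  B0 = {m0, n0}
  B1 = {m1, n1}
  B2 = {m2, n2}
  B3 = {m3, n3}
m0 ∈ B0, n0 ∈ B0 → same block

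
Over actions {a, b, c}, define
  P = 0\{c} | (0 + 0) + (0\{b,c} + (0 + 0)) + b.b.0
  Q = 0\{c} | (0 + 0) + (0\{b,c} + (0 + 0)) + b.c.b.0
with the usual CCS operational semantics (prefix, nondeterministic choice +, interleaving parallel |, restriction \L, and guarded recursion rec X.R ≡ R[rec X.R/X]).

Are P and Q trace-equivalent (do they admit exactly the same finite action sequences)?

NO — witness ⟨bb⟩

LTS(P): 3 reachable states
  m0 = 0\{c} | (0 + 0) + (0\{b,c} + (0 + 0)) + b.b.0 | -b-> m1
  m1 = b.0 | -b-> m2
  m2 = 0 | ·
LTS(Q): 4 reachable states
  n0 = 0\{c} | (0 + 0) + (0\{b,c} + (0 + 0)) + b.c.b.0 | -b-> n1
  n1 = c.b.0 | -c-> n2
  n2 = b.0 | -b-> n3
  n3 = 0 | ·
Run σ = ⟨bb⟩ on P: start {m0}
  [1] b ⇒ {m1}
  [2] b ⇒ {m2}
  ✓ P
Run σ = ⟨bb⟩ on Q: start {n0}
  [1] b ⇒ {n1}
  [2] b ⇒ no successor for Q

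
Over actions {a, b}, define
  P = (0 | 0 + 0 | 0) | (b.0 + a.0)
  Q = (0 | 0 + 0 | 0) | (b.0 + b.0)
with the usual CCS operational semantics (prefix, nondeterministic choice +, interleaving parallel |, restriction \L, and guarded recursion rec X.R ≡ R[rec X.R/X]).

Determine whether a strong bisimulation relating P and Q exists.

P ≁ Q

Reachable graph of P (2 states):
  u0 = (0 | 0 + 0 | 0) | (b.0 + a.0) → —a→ u1, —b→ u1
  u1 = (0 | 0 + 0 | 0) | 0 → ∅
Reachable graph of Q (2 states):
  v0 = (0 | 0 + 0 | 0) | (b.0 + b.0) → —b→ v1
  v1 = (0 | 0 + 0 | 0) | 0 → ∅
Coarsest stable partition (strong bisimilarity classes):
  B0 = {u0}
  B1 = {u1, v1}
  B2 = {v0}
u0 ∈ B0, v0 ∈ B2 → different blocks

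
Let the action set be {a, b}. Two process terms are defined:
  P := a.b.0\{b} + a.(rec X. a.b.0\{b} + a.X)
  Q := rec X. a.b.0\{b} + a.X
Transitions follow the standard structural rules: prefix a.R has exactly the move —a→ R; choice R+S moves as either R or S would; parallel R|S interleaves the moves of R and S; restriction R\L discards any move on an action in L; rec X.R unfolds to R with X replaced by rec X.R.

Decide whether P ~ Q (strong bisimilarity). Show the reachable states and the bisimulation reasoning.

P ~ Q

LTS(P): 4 reachable states
  s0 = a.b.0\{b} + a.(rec X. a.b.0\{b} + a.X) ⊢ --a--▸ s1, --a--▸ s2
  s1 = b.0\{b} ⊢ --b--▸ s3
  s2 = rec X. a.b.0\{b} + a.X ⊢ --a--▸ s1, --a--▸ s2
  s3 = 0\{b} ⊢ stopped
LTS(Q): 3 reachable states
  t0 = rec X. a.b.0\{b} + a.X ⊢ --a--▸ t0, --a--▸ t1
  t1 = b.0\{b} ⊢ --b--▸ t2
  t2 = 0\{b} ⊢ stopped
Partition-refinement fixed point:
  B0 = {s0, s2, t0}
  B1 = {s1, t1}
  B2 = {s3, t2}
s0 ∈ B0, t0 ∈ B0 → same block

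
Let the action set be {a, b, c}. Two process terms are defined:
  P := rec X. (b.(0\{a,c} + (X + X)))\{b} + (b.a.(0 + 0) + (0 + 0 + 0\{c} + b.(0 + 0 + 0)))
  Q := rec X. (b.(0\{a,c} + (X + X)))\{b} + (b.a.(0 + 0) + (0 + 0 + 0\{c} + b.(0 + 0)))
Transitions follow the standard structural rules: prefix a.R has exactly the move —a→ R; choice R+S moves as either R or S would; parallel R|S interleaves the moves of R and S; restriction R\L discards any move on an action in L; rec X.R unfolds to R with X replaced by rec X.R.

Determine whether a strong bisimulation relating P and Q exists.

YES

P's transition system — 4 states:
  m0 = rec X. (b.(0\{a,c} + (X + X)))\{b} + (b.a.(0 + 0) + (0 + 0 + 0\{c} + b.(0 + 0 + 0))) ⊢ --b--▸ m1, --b--▸ m2
  m1 = 0 + 0 + 0 ⊢ deadlocked
  m2 = a.(0 + 0) ⊢ --a--▸ m3
  m3 = 0 + 0 ⊢ deadlocked
Q's transition system — 3 states:
  n0 = rec X. (b.(0\{a,c} + (X + X)))\{b} + (b.a.(0 + 0) + (0 + 0 + 0\{c} + b.(0 + 0))) ⊢ --b--▸ n1, --b--▸ n2
  n1 = 0 + 0 ⊢ deadlocked
  n2 = a.(0 + 0) ⊢ --a--▸ n1
Coarsest stable partition (strong bisimilarity classes):
  B0 = {m0, n0}
  B1 = {m1, m3, n1}
  B2 = {m2, n2}
m0 ∈ B0, n0 ∈ B0 → same block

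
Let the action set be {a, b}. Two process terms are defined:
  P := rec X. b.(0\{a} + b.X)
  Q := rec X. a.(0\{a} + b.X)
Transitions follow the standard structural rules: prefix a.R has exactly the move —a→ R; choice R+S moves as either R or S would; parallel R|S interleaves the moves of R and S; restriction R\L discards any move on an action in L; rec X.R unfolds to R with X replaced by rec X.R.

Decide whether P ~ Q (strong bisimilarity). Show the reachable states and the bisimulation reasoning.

LTS(P): 2 reachable states
  p0 = rec X. b.(0\{a} + b.X) :: =b=> p1
  p1 = 0\{a} + b.(rec X. b.(0\{a} + b.X)) :: =b=> p0
LTS(Q): 2 reachable states
  q0 = rec X. a.(0\{a} + b.X) :: =a=> q1
  q1 = 0\{a} + b.(rec X. a.(0\{a} + b.X)) :: =b=> q0
Partition-refinement fixed point:
  B0 = {p0, p1}
  B1 = {q0}
  B2 = {q1}
p0 ∈ B0, q0 ∈ B1 → different blocks

P ≁ Q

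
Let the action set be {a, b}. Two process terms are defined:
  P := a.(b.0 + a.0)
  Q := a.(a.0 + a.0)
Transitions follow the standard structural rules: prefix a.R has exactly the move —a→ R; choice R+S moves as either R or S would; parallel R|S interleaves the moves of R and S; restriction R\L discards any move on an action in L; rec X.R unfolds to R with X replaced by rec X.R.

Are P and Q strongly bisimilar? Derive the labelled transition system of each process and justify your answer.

NO

Reachable graph of P (3 states):
  p0 = a.(b.0 + a.0) → =a=> p1
  p1 = b.0 + a.0 → =a=> p2, =b=> p2
  p2 = 0 → ·
Reachable graph of Q (3 states):
  q0 = a.(a.0 + a.0) → =a=> q1
  q1 = a.0 + a.0 → =a=> q2
  q2 = 0 → ·
Bisimilarity quotient blocks:
  B0 = {p0}
  B1 = {p1}
  B2 = {p2, q2}
  B3 = {q0}
  B4 = {q1}
p0 ∈ B0, q0 ∈ B3 → different blocks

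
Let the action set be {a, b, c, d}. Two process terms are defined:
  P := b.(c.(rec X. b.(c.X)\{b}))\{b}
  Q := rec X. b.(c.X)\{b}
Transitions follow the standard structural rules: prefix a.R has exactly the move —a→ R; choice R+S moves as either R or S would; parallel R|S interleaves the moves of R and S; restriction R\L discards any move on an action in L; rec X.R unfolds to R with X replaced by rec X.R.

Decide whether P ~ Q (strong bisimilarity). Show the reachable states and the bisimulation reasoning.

bisimilar

P's transition system — 3 states:
  s0 = b.(c.(rec X. b.(c.X)\{b}))\{b} → —b→ s1
  s1 = (c.(rec X. b.(c.X)\{b}))\{b} → —c→ s2
  s2 = (rec X. b.(c.X)\{b})\{b} → (no moves)
Q's transition system — 3 states:
  t0 = rec X. b.(c.X)\{b} → —b→ t1
  t1 = (c.(rec X. b.(c.X)\{b}))\{b} → —c→ t2
  t2 = (rec X. b.(c.X)\{b})\{b} → (no moves)
Coarsest stable partition (strong bisimilarity classes):
  B0 = {s0, t0}
  B1 = {s1, t1}
  B2 = {s2, t2}
s0 ∈ B0, t0 ∈ B0 → same block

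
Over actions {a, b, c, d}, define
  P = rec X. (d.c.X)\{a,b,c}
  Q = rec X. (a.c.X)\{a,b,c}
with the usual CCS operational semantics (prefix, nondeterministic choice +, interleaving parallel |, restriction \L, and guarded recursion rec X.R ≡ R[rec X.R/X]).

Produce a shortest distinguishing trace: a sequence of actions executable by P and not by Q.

P's transition system — 2 states:
  m0 = rec X. (d.c.X)\{a,b,c} has moves =d=> m1
  m1 = (c.(rec X. (d.c.X)\{a,b,c}))\{a,b,c} has moves ∅
Q's transition system — 1 states:
  n0 = rec X. (a.c.X)\{a,b,c} has moves ∅
Run σ = ⟨d⟩ on P: start {m0}
  after d @ step 1: {m1}
  P completes σ.
Run σ = ⟨d⟩ on Q: start {n0}
  after d @ step 1: ∅ (Q stuck)

d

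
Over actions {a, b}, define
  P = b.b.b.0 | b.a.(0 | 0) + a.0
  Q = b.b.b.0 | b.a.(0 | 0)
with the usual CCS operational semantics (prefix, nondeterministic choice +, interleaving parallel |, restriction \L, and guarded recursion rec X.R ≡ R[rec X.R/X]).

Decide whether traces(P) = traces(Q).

P's transition system — 13 states:
  m0 = b.b.b.0 | b.a.(0 | 0) + a.0 :: =a=> m1, =b=> m2, =b=> m3
  m1 = 0 :: deadlocked
  m2 = b.b.0 | b.a.(0 | 0) :: =b=> m4, =b=> m5
  m3 = b.b.b.0 | a.(0 | 0) :: =a=> m6, =b=> m5
  m4 = b.0 | b.a.(0 | 0) :: =b=> m7, =b=> m8
  m5 = b.b.0 | a.(0 | 0) :: =a=> m9, =b=> m8
  m6 = b.b.b.0 | (0 | 0) :: =b=> m9
  m7 = 0 | b.a.(0 | 0) :: =b=> m10
  m8 = b.0 | a.(0 | 0) :: =a=> m11, =b=> m10
  m9 = b.b.0 | (0 | 0) :: =b=> m11
  m10 = 0 | a.(0 | 0) :: =a=> m12
  m11 = b.0 | (0 | 0) :: =b=> m12
  m12 = 0 | (0 | 0) :: deadlocked
Q's transition system — 12 states:
  n0 = b.b.b.0 | b.a.(0 | 0) :: =b=> n1, =b=> n2
  n1 = b.b.0 | b.a.(0 | 0) :: =b=> n3, =b=> n4
  n2 = b.b.b.0 | a.(0 | 0) :: =a=> n5, =b=> n4
  n3 = b.0 | b.a.(0 | 0) :: =b=> n6, =b=> n7
  n4 = b.b.0 | a.(0 | 0) :: =a=> n8, =b=> n7
  n5 = b.b.b.0 | (0 | 0) :: =b=> n8
  n6 = 0 | b.a.(0 | 0) :: =b=> n9
  n7 = b.0 | a.(0 | 0) :: =a=> n10, =b=> n9
  n8 = b.b.0 | (0 | 0) :: =b=> n10
  n9 = 0 | a.(0 | 0) :: =a=> n11
  n10 = b.0 | (0 | 0) :: =b=> n11
  n11 = 0 | (0 | 0) :: deadlocked
Run σ = ⟨a⟩ on P: start {m0}
  [1] a ⇒ {m1}
  — P admits the full trace.
Run σ = ⟨a⟩ on Q: start {n0}
  [1] a ⇒ no successor for Q

trace-distinct — witness ⟨a⟩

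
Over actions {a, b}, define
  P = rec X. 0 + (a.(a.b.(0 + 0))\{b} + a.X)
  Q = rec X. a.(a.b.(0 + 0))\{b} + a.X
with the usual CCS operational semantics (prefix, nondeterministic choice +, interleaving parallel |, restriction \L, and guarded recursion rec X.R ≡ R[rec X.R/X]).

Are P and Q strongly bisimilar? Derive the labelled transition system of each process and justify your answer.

bisimilar

P's transition system — 3 states:
  m0 = rec X. 0 + (a.(a.b.(0 + 0))\{b} + a.X) | ··a··> m0, ··a··> m1
  m1 = (a.b.(0 + 0))\{b} | ··a··> m2
  m2 = (b.(0 + 0))\{b} | ∅
Q's transition system — 3 states:
  n0 = rec X. a.(a.b.(0 + 0))\{b} + a.X | ··a··> n0, ··a··> n1
  n1 = (a.b.(0 + 0))\{b} | ··a··> n2
  n2 = (b.(0 + 0))\{b} | ∅
Coarsest stable partition (strong bisimilarity classes):
  B0 = {m0, n0}
  B1 = {m1, n1}
  B2 = {m2, n2}
m0 ∈ B0, n0 ∈ B0 → same block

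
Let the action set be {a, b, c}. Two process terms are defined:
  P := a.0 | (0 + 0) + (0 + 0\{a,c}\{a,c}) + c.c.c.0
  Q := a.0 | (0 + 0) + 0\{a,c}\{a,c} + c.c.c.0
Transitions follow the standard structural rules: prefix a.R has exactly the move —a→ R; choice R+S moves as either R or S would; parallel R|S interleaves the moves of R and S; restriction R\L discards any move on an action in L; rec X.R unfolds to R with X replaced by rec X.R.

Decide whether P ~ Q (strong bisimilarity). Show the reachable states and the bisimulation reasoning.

YES

LTS(P): 5 reachable states
  u0 = a.0 | (0 + 0) + (0 + 0\{a,c}\{a,c}) + c.c.c.0 :: -a-> u1, -c-> u2
  u1 = 0 | (0 + 0) :: (no moves)
  u2 = c.c.0 :: -c-> u3
  u3 = c.0 :: -c-> u4
  u4 = 0 :: (no moves)
LTS(Q): 5 reachable states
  v0 = a.0 | (0 + 0) + 0\{a,c}\{a,c} + c.c.c.0 :: -a-> v1, -c-> v2
  v1 = 0 | (0 + 0) :: (no moves)
  v2 = c.c.0 :: -c-> v3
  v3 = c.0 :: -c-> v4
  v4 = 0 :: (no moves)
Partition-refinement fixed point:
  B0 = {u0, v0}
  B1 = {u2, v2}
  B2 = {u3, v3}
  B3 = {u1, u4, v1, v4}
u0 ∈ B0, v0 ∈ B0 → same block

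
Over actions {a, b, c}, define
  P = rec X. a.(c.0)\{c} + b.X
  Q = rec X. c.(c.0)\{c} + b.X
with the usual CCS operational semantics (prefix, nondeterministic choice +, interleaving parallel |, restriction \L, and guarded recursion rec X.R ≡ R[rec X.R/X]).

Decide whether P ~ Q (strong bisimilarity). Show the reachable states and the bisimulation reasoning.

NO

P's transition system — 2 states:
  p0 = rec X. a.(c.0)\{c} + b.X → —a→ p1, —b→ p0
  p1 = (c.0)\{c} → ∅
Q's transition system — 2 states:
  q0 = rec X. c.(c.0)\{c} + b.X → —b→ q0, —c→ q1
  q1 = (c.0)\{c} → ∅
Bisimilarity quotient blocks:
  B0 = {p0}
  B1 = {p1, q1}
  B2 = {q0}
p0 ∈ B0, q0 ∈ B2 → different blocks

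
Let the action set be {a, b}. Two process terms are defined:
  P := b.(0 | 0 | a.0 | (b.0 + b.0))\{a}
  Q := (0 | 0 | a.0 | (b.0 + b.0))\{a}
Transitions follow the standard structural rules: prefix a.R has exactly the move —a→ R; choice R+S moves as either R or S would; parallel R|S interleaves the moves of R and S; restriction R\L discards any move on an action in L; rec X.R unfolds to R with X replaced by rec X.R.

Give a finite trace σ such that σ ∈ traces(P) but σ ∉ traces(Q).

bb

LTS(P): 3 reachable states
  s0 = b.(0 | 0 | a.0 | (b.0 + b.0))\{a} → ··b··> s1
  s1 = (0 | 0 | a.0 | (b.0 + b.0))\{a} → ··b··> s2
  s2 = (0 | 0 | a.0 | 0)\{a} → deadlocked
LTS(Q): 2 reachable states
  t0 = (0 | 0 | a.0 | (b.0 + b.0))\{a} → ··b··> t1
  t1 = (0 | 0 | a.0 | 0)\{a} → deadlocked
Executing bb from P (initial set {s0}):
  after b @ step 1: {s1}
  after b @ step 2: {s2}
  — P admits the full trace.
Executing bb from Q (initial set {t0}):
  after b @ step 1: {t1}
  after b @ step 2: ∅  — Q cannot continue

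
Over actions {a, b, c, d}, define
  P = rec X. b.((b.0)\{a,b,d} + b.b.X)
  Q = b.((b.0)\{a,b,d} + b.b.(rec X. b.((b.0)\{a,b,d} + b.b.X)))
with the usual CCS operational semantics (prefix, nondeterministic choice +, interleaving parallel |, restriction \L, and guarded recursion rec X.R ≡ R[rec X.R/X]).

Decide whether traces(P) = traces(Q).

Reachable graph of P (3 states):
  p0 = rec X. b.((b.0)\{a,b,d} + b.b.X) | —b→ p1
  p1 = (b.0)\{a,b,d} + b.b.(rec X. b.((b.0)\{a,b,d} + b.b.X)) | —b→ p2
  p2 = b.(rec X. b.((b.0)\{a,b,d} + b.b.X)) | —b→ p0
Reachable graph of Q (4 states):
  q0 = b.((b.0)\{a,b,d} + b.b.(rec X. b.((b.0)\{a,b,d} + b.b.X))) | —b→ q1
  q1 = (b.0)\{a,b,d} + b.b.(rec X. b.((b.0)\{a,b,d} + b.b.X)) | —b→ q2
  q2 = b.(rec X. b.((b.0)\{a,b,d} + b.b.X)) | —b→ q3
  q3 = rec X. b.((b.0)\{a,b,d} + b.b.X) | —b→ q1
Partition-refinement fixed point:
  B0 = {p0, p1, p2, q0, q1, q2, q3}
p0 ∈ B0, q0 ∈ B0 → same block
Bisimilar ⇒ trace-equivalent.

YES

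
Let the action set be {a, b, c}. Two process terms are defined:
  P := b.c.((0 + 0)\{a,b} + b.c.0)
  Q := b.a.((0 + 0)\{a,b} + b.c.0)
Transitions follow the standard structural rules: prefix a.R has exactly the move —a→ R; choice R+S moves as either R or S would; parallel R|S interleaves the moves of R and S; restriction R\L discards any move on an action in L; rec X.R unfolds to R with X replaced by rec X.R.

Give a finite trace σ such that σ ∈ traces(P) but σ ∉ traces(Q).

Reachable graph of P (5 states):
  p0 = b.c.((0 + 0)\{a,b} + b.c.0) → —b→ p1
  p1 = c.((0 + 0)\{a,b} + b.c.0) → —c→ p2
  p2 = (0 + 0)\{a,b} + b.c.0 → —b→ p3
  p3 = c.0 → —c→ p4
  p4 = 0 → deadlocked
Reachable graph of Q (5 states):
  q0 = b.a.((0 + 0)\{a,b} + b.c.0) → —b→ q1
  q1 = a.((0 + 0)\{a,b} + b.c.0) → —a→ q2
  q2 = (0 + 0)\{a,b} + b.c.0 → —b→ q3
  q3 = c.0 → —c→ q4
  q4 = 0 → deadlocked
Trace ⟨bc⟩ through P, begin at {p0}:
  step 1 (b): {p1}
  step 2 (c): {p2}
  — P admits the full trace.
Trace ⟨bc⟩ through Q, begin at {q0}:
  step 1 (b): {q1}
  step 2 (c): ∅ (Q stuck)

bc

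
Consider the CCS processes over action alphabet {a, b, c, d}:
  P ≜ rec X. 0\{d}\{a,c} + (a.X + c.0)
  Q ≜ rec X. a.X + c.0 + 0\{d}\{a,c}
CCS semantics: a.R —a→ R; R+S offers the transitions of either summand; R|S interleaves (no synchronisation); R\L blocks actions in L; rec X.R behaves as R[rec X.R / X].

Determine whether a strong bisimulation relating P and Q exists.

YES

LTS(P): 2 reachable states
  u0 = rec X. 0\{d}\{a,c} + (a.X + c.0) ⊢ —a→ u0, —c→ u1
  u1 = 0 ⊢ (no moves)
LTS(Q): 2 reachable states
  v0 = rec X. a.X + c.0 + 0\{d}\{a,c} ⊢ —a→ v0, —c→ v1
  v1 = 0 ⊢ (no moves)
Coarsest stable partition (strong bisimilarity classes):
  B0 = {u0, v0}
  B1 = {u1, v1}
u0 ∈ B0, v0 ∈ B0 → same block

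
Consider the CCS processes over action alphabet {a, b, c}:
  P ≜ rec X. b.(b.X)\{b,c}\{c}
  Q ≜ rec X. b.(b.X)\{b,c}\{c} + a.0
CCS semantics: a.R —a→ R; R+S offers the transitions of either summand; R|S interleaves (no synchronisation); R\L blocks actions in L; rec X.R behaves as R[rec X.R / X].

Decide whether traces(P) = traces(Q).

NO — witness ⟨a⟩

P's transition system — 2 states:
  p0 = rec X. b.(b.X)\{b,c}\{c} has moves —b→ p1
  p1 = (b.(rec X. b.(b.X)\{b,c}\{c}))\{b,c}\{c} has moves ∅
Q's transition system — 3 states:
  q0 = rec X. b.(b.X)\{b,c}\{c} + a.0 has moves —a→ q1, —b→ q2
  q1 = 0 has moves ∅
  q2 = (b.(rec X. b.(b.X)\{b,c}\{c} + a.0))\{b,c}\{c} has moves ∅
Run σ = ⟨a⟩ on Q: start {q0}
  after a @ step 1: {q1}
  ✓ Q
Run σ = ⟨a⟩ on P: start {p0}
  after a @ step 1: ∅ (P stuck)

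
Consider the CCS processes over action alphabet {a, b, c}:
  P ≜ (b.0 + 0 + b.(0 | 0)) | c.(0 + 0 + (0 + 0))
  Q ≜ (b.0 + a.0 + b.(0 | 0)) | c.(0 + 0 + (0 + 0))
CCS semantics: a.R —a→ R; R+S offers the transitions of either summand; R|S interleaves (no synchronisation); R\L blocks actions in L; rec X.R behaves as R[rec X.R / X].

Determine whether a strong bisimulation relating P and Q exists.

not bisimilar

P's transition system — 6 states:
  p0 = (b.0 + 0 + b.(0 | 0)) | c.(0 + 0 + (0 + 0)) | —b→ p1, —b→ p2, —c→ p3
  p1 = 0 | 0 | c.(0 + 0 + (0 + 0)) | —c→ p4
  p2 = 0 | c.(0 + 0 + (0 + 0)) | —c→ p5
  p3 = (b.0 + 0 + b.(0 | 0)) | (0 + 0 + (0 + 0)) | —b→ p4, —b→ p5
  p4 = 0 | 0 | (0 + 0 + (0 + 0)) | ·
  p5 = 0 | (0 + 0 + (0 + 0)) | ·
Q's transition system — 6 states:
  q0 = (b.0 + a.0 + b.(0 | 0)) | c.(0 + 0 + (0 + 0)) | —a→ q1, —b→ q1, —b→ q2, —c→ q3
  q1 = 0 | c.(0 + 0 + (0 + 0)) | —c→ q4
  q2 = 0 | 0 | c.(0 + 0 + (0 + 0)) | —c→ q5
  q3 = (b.0 + a.0 + b.(0 | 0)) | (0 + 0 + (0 + 0)) | —a→ q4, —b→ q4, —b→ q5
  q4 = 0 | (0 + 0 + (0 + 0)) | ·
  q5 = 0 | 0 | (0 + 0 + (0 + 0)) | ·
Bisimilarity quotient blocks:
  B0 = {p0}
  B1 = {p1, p2, q1, q2}
  B2 = {p4, p5, q4, q5}
  B3 = {p3}
  B4 = {q0}
  B5 = {q3}
p0 ∈ B0, q0 ∈ B4 → different blocks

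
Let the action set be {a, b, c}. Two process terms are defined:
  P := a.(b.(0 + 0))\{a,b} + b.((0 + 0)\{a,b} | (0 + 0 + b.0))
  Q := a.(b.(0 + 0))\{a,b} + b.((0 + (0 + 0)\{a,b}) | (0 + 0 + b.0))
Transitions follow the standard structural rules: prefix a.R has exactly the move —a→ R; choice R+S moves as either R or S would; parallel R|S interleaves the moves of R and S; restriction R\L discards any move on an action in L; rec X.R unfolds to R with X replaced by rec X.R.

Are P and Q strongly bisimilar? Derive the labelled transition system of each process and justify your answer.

P ~ Q

LTS(P): 4 reachable states
  m0 = a.(b.(0 + 0))\{a,b} + b.((0 + 0)\{a,b} | (0 + 0 + b.0)) → --a--▸ m1, --b--▸ m2
  m1 = (b.(0 + 0))\{a,b} → stopped
  m2 = (0 + 0)\{a,b} | (0 + 0 + b.0) → --b--▸ m3
  m3 = (0 + 0)\{a,b} | 0 → stopped
LTS(Q): 4 reachable states
  n0 = a.(b.(0 + 0))\{a,b} + b.((0 + (0 + 0)\{a,b}) | (0 + 0 + b.0)) → --a--▸ n1, --b--▸ n2
  n1 = (b.(0 + 0))\{a,b} → stopped
  n2 = (0 + (0 + 0)\{a,b}) | (0 + 0 + b.0) → --b--▸ n3
  n3 = (0 + (0 + 0)\{a,b}) | 0 → stopped
Partition-refinement fixed point:
  B0 = {m0, n0}
  B1 = {m1, m3, n1, n3}
  B2 = {m2, n2}
m0 ∈ B0, n0 ∈ B0 → same block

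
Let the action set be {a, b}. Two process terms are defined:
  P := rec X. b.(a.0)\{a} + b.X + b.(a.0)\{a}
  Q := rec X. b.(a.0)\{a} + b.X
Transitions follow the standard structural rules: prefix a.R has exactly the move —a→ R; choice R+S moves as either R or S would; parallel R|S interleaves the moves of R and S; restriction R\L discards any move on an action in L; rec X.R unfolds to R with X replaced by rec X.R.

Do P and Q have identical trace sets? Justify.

traces(P) = traces(Q)

LTS(P): 2 reachable states
  m0 = rec X. b.(a.0)\{a} + b.X + b.(a.0)\{a} ⊢ -b-> m0, -b-> m1
  m1 = (a.0)\{a} ⊢ ∅
LTS(Q): 2 reachable states
  n0 = rec X. b.(a.0)\{a} + b.X ⊢ -b-> n0, -b-> n1
  n1 = (a.0)\{a} ⊢ ∅
Coarsest stable partition (strong bisimilarity classes):
  B0 = {m0, n0}
  B1 = {m1, n1}
m0 ∈ B0, n0 ∈ B0 → same block
Bisimilar ⇒ trace-equivalent.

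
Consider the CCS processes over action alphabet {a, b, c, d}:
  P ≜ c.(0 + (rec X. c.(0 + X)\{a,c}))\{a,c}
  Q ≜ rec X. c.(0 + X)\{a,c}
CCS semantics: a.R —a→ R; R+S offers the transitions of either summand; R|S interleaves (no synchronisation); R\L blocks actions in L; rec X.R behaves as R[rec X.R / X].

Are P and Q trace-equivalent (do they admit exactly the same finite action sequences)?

P's transition system — 2 states:
  s0 = c.(0 + (rec X. c.(0 + X)\{a,c}))\{a,c} :: =c=> s1
  s1 = (0 + (rec X. c.(0 + X)\{a,c}))\{a,c} :: ∅
Q's transition system — 2 states:
  t0 = rec X. c.(0 + X)\{a,c} :: =c=> t1
  t1 = (0 + (rec X. c.(0 + X)\{a,c}))\{a,c} :: ∅
Partition-refinement fixed point:
  B0 = {s0, t0}
  B1 = {s1, t1}
s0 ∈ B0, t0 ∈ B0 → same block
Bisimilar ⇒ trace-equivalent.

trace-equivalent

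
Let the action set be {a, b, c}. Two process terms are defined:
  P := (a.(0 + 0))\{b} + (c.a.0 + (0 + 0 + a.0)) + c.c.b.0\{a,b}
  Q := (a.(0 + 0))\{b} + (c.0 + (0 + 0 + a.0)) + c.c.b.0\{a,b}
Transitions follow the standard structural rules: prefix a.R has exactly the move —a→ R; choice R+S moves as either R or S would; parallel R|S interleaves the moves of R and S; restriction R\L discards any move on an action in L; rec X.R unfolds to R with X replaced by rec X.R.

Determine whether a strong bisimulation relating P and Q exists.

P ≁ Q

Reachable graph of P (7 states):
  u0 = (a.(0 + 0))\{b} + (c.a.0 + (0 + 0 + a.0)) + c.c.b.0\{a,b} → ··a··> u1, ··a··> u2, ··c··> u3, ··c··> u4
  u1 = (0 + 0)\{b} → ·
  u2 = 0 → ·
  u3 = a.0 → ··a··> u2
  u4 = c.b.0\{a,b} → ··c··> u5
  u5 = b.0\{a,b} → ··b··> u6
  u6 = 0\{a,b} → ·
Reachable graph of Q (6 states):
  v0 = (a.(0 + 0))\{b} + (c.0 + (0 + 0 + a.0)) + c.c.b.0\{a,b} → ··a··> v1, ··a··> v2, ··c··> v2, ··c··> v3
  v1 = (0 + 0)\{b} → ·
  v2 = 0 → ·
  v3 = c.b.0\{a,b} → ··c··> v4
  v4 = b.0\{a,b} → ··b··> v5
  v5 = 0\{a,b} → ·
Bisimilarity quotient blocks:
  B0 = {u0}
  B1 = {u1, u2, u6, v1, v2, v5}
  B2 = {u4, v3}
  B3 = {u5, v4}
  B4 = {u3}
  B5 = {v0}
u0 ∈ B0, v0 ∈ B5 → different blocks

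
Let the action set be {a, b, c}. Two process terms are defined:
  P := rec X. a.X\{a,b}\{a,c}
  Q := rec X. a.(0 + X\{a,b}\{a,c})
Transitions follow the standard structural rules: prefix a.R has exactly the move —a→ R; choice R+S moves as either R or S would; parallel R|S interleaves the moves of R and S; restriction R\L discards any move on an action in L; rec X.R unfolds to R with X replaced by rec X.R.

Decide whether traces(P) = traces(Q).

P's transition system — 2 states:
  u0 = rec X. a.X\{a,b}\{a,c} | —a→ u1
  u1 = (rec X. a.X\{a,b}\{a,c})\{a,b}\{a,c} | (no moves)
Q's transition system — 2 states:
  v0 = rec X. a.(0 + X\{a,b}\{a,c}) | —a→ v1
  v1 = 0 + (rec X. a.(0 + X\{a,b}\{a,c}))\{a,b}\{a,c} | (no moves)
Coarsest stable partition (strong bisimilarity classes):
  B0 = {u0, v0}
  B1 = {u1, v1}
u0 ∈ B0, v0 ∈ B0 → same block
Bisimilar ⇒ trace-equivalent.

YES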